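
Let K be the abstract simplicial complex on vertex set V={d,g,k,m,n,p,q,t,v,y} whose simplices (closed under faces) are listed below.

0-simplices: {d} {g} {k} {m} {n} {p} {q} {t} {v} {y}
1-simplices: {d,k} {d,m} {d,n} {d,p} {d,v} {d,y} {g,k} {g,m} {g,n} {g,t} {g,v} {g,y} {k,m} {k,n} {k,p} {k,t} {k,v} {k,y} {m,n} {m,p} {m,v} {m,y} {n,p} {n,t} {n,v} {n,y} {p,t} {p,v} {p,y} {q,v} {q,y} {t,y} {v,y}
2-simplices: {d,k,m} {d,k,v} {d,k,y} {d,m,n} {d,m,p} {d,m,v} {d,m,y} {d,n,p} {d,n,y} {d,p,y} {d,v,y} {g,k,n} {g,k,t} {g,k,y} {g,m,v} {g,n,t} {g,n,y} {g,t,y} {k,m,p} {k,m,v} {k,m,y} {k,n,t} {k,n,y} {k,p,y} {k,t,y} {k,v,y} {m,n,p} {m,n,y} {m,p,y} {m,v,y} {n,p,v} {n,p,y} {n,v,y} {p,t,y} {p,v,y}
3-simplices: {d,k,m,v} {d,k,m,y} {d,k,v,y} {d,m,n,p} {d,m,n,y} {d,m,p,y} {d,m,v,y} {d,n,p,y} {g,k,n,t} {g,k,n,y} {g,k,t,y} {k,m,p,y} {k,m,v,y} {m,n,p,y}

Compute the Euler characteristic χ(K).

n_0=10 n_1=33 n_2=35 n_3=14
χ=+10−33+35−14=-2

χ(K)=-2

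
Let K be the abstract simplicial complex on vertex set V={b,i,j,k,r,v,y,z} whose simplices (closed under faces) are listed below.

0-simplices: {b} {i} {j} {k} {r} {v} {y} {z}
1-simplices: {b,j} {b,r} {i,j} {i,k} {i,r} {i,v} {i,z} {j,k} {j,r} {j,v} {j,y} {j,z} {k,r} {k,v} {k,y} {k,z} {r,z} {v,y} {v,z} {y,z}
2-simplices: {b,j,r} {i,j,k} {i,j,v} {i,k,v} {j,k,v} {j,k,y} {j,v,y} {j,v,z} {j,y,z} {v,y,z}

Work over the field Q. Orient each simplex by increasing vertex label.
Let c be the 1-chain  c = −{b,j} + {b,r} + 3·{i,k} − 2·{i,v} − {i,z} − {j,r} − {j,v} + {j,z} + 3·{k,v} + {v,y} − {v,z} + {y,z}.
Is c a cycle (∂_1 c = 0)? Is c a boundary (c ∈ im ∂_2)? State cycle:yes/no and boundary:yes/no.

n_0=8 n_1=20 n_2=10  [Q]
∂1: piv[bj,br,ij,ik,iv,iz,jy] rk=7  ker:ir,jk,jr,jv,jz,kr,kv,ky,kz,rz,vy,vz,yz
∂2: piv[bjr,ijk,ijv,ikv,jky,jvy,jvz,jyz] rk=8  ker:jkv,vyz
∂1c = 0
c vs im∂2: residual ≠ 0 ⇒ not boundary

cycle:yes boundary:no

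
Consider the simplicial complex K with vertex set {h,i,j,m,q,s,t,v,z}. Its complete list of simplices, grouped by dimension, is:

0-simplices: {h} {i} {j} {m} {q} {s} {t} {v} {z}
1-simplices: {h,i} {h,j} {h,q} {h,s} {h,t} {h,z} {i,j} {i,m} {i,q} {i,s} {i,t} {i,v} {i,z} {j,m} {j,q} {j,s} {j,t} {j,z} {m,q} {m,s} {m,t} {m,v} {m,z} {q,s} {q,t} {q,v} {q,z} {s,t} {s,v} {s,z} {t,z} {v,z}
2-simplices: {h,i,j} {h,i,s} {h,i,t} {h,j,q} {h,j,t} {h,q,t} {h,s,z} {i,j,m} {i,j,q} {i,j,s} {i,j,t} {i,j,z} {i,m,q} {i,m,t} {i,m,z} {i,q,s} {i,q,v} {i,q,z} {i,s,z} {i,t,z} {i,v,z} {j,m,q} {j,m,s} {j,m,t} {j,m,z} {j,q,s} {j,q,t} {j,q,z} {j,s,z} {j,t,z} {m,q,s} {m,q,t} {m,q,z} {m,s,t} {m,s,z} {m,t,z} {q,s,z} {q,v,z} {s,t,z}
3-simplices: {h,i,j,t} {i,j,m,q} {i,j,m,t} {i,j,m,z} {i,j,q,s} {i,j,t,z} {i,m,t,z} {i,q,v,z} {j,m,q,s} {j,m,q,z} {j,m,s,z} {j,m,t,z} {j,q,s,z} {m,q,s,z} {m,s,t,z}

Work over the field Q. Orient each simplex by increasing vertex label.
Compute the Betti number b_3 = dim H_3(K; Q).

b_3=2

n_0=9 n_1=32 n_2=39 n_3=15  [Q]
∂1: piv[hi,hj,hq,hs,ht,hz,im,iv] rk=8  ker:ij,iq,is,it,iz,jm,jq,js,jt,jz,mq,ms,mt,mv,mz,qs,qt,qv,qz,st,sv,sz,tz,vz
∂2: piv[hij,his,hit,hjq,hjt,hqt,hsz,ijm,ijq,ijs,ijz,imq,imt,imz,iqs,iqv,iqz,isz,itz,ivz,jms,mst] rk=22  ker:ijt,jmq,jmt,jmz,jqs,jqt,jqz,jsz,jtz,mqs,mqt,mqz,msz,mtz,qsz,qvz,stz
∂3: piv[hijt,ijmq,ijmt,ijmz,ijqs,ijtz,imtz,iqvz,jmqs,jmqz,jmsz,jqsz,mstz] rk=13  ker:jmtz,mqsz
b_3=(15−13)−0=2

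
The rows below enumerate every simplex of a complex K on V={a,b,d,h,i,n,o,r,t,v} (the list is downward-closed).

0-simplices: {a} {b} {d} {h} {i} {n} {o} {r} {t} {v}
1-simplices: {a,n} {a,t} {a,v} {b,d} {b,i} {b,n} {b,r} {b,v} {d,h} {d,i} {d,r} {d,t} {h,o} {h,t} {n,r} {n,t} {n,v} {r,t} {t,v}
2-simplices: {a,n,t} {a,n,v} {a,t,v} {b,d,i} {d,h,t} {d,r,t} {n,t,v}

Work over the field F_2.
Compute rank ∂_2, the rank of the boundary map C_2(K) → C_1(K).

n_0=10 n_1=19 n_2=7  [Z2]
∂1: piv[an,at,av,bd,bi,bn,br,dh,ho] rk=9  ker:bv,di,dr,dt,ht,nr,nt,nv,rt,tv
∂2: piv[ant,anv,atv,bdi,dht,drt] rk=6  ker:ntv
rk∂_2=6

rank∂_2=6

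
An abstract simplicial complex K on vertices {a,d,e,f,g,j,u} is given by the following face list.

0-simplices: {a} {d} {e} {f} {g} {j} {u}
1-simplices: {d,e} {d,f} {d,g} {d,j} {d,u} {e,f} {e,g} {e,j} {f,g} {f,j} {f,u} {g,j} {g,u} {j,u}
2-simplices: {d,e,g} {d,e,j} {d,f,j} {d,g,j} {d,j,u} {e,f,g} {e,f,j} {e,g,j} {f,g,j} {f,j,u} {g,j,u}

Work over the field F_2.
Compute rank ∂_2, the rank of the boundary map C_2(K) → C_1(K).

rank∂_2=9

n_0=7 n_1=14 n_2=11  [Z2]
∂1: piv[de,df,dg,dj,du] rk=5  ker:ef,eg,ej,fg,fj,fu,gj,gu,ju
∂2: piv[deg,dej,dfj,dgj,dju,efg,efj,fju,gju] rk=9  ker:egj,fgj
rk∂_2=9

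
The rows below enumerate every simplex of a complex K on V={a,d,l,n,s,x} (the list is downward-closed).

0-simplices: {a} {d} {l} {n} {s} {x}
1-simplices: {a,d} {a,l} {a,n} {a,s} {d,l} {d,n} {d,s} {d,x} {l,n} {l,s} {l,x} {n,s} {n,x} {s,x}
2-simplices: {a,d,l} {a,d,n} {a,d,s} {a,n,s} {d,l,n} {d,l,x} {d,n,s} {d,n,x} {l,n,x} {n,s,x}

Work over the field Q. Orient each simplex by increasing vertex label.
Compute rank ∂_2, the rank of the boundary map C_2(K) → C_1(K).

n_0=6 n_1=14 n_2=10  [Q]
∂1: piv[ad,al,an,as,dx] rk=5  ker:dl,dn,ds,ln,ls,lx,ns,nx,sx
∂2: piv[adl,adn,ads,ans,dln,dlx,dnx,nsx] rk=8  ker:dns,lnx
rk∂_2=8

rank∂_2=8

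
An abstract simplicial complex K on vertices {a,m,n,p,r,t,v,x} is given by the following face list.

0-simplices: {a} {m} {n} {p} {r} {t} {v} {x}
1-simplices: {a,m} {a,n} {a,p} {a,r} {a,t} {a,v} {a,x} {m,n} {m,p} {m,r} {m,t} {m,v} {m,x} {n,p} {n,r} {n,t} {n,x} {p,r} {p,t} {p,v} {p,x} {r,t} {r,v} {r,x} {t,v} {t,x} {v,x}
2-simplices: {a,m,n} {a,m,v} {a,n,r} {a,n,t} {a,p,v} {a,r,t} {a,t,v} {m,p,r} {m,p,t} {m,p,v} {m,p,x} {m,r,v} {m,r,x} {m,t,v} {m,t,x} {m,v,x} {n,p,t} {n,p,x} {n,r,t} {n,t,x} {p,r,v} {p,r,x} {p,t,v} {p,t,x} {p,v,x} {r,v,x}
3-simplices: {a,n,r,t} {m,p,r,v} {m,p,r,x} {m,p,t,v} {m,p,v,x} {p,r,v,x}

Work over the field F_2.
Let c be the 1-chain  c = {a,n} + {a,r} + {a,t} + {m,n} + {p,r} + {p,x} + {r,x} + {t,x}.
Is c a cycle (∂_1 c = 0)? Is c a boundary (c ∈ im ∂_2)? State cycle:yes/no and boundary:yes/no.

cycle:no boundary:no

n_0=8 n_1=27 n_2=26 n_3=6  [Z2]
∂1: piv[am,an,ap,ar,at,av,ax] rk=7  ker:mn,mp,mr,mt,mv,mx,np,nr,nt,nx,pr,pt,pv,px,rt,rv,rx,tv,tx,vx
∂2: piv[amn,amv,anr,ant,apv,art,atv,mpr,mpt,mpv,mpx,mrv,mrx,mtv,mtx,mvx,npt,npx] rk=18  ker:nrt,ntx,prv,prx,ptv,ptx,pvx,rvx
∂3: piv[anrt,mprv,mprx,mptv,mpvx,prvx] rk=6
∂1c = {a} + {m} + {r} + {x}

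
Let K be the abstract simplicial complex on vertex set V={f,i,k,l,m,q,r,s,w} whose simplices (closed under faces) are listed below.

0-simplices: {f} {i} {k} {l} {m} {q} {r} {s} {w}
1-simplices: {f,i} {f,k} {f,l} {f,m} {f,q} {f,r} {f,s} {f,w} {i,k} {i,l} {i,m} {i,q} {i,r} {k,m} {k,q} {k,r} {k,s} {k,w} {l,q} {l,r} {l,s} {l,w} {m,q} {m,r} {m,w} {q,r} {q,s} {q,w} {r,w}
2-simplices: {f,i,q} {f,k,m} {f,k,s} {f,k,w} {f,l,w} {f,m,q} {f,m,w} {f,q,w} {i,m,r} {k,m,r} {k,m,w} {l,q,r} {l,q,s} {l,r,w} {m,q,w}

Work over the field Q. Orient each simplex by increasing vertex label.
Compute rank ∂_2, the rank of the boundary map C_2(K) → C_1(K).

n_0=9 n_1=29 n_2=15  [Q]
∂1: piv[fi,fk,fl,fm,fq,fr,fs,fw] rk=8  ker:ik,il,im,iq,ir,km,kq,kr,ks,kw,lq,lr,ls,lw,mq,mr,mw,qr,qs,qw,rw
∂2: piv[fiq,fkm,fks,fkw,flw,fmq,fmw,fqw,imr,kmr,lqr,lqs,lrw] rk=13  ker:kmw,mqw
rk∂_2=13

rank∂_2=13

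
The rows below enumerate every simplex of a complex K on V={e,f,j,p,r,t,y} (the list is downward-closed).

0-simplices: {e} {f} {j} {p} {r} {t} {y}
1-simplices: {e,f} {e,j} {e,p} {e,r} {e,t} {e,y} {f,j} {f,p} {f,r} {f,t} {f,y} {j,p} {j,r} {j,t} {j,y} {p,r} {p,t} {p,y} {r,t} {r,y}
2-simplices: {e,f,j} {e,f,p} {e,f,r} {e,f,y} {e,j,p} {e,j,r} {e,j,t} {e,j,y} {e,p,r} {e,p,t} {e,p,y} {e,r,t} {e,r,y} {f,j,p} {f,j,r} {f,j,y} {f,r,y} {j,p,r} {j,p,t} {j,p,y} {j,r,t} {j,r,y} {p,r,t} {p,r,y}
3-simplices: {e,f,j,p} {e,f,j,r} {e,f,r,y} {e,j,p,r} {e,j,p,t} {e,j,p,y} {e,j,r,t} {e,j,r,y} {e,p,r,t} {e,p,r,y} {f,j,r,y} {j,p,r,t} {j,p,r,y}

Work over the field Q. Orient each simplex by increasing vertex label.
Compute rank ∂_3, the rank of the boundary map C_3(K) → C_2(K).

n_0=7 n_1=20 n_2=24 n_3=13  [Q]
∂1: piv[ef,ej,ep,er,et,ey] rk=6  ker:fj,fp,fr,ft,fy,jp,jr,jt,jy,pr,pt,py,rt,ry
∂2: piv[efj,efp,efr,efy,ejp,ejr,ejt,ejy,epr,ept,epy,ert,ery] rk=13  ker:fjp,fjr,fjy,fry,jpr,jpt,jpy,jrt,jry,prt,pry
∂3: piv[efjp,efjr,efry,ejpr,ejpt,ejpy,ejrt,ejry,eprt,epry,fjry] rk=11  ker:jprt,jpry
rk∂_3=11

rank∂_3=11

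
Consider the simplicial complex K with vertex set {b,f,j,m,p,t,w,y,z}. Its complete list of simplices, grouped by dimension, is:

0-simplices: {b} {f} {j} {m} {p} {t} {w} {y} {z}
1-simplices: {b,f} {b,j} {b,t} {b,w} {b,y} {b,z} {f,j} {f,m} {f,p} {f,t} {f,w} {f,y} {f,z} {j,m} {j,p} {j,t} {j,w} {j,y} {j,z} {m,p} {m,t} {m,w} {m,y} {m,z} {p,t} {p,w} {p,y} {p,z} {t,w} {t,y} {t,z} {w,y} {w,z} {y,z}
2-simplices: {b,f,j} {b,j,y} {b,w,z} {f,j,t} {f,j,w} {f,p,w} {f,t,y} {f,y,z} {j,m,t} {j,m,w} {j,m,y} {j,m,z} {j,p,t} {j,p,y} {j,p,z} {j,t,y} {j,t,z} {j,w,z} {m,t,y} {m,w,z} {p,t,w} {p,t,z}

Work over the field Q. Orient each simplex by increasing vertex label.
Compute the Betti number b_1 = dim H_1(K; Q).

b_1=7

n_0=9 n_1=34 n_2=22  [Q]
∂1: piv[bf,bj,bt,bw,by,bz,fm,fp] rk=8  ker:fj,ft,fw,fy,fz,jm,jp,jt,jw,jy,jz,mp,mt,mw,my,mz,pt,pw,py,pz,tw,ty,tz,wy,wz,yz
∂2: piv[bfj,bjy,bwz,fjt,fjw,fpw,fty,fyz,jmt,jmw,jmy,jmz,jpt,jpy,jpz,jty,jtz,jwz,ptw] rk=19  ker:mty,mwz,ptz
b_1=(34−8)−19=7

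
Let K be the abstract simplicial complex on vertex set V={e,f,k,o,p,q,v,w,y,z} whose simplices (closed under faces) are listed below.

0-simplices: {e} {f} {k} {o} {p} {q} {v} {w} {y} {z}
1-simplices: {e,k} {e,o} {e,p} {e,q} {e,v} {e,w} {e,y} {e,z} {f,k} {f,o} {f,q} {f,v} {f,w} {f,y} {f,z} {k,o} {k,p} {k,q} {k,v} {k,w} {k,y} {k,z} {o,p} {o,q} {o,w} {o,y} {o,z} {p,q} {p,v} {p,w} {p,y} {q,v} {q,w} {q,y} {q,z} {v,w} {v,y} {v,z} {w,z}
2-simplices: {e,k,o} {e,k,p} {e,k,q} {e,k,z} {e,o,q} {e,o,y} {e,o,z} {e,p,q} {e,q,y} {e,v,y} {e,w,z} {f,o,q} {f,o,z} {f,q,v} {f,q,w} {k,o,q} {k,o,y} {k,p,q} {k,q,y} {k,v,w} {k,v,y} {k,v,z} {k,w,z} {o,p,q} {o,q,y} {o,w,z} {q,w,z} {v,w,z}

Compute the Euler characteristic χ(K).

n_0=10 n_1=39 n_2=28
χ=+10−39+28=-1

χ(K)=-1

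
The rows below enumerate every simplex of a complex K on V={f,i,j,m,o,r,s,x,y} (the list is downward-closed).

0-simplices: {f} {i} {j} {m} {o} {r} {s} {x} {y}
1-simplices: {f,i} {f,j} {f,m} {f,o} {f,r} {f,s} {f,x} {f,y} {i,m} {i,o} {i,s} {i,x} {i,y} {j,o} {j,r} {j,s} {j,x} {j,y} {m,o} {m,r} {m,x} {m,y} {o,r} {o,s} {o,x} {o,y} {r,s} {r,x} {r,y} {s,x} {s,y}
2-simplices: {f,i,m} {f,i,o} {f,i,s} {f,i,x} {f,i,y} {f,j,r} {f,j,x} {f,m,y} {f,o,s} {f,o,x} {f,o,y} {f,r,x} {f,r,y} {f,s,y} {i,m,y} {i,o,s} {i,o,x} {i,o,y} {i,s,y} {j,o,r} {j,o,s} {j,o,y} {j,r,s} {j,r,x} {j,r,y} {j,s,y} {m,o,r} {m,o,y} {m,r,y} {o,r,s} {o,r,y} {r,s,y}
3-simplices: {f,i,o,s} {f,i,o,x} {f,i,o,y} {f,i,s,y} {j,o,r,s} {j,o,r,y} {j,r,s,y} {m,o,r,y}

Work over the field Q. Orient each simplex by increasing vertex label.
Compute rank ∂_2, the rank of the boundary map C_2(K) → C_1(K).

rank∂_2=21

n_0=9 n_1=31 n_2=32 n_3=8  [Q]
∂1: piv[fi,fj,fm,fo,fr,fs,fx,fy] rk=8  ker:im,io,is,ix,iy,jo,jr,js,jx,jy,mo,mr,mx,my,or,os,ox,oy,rs,rx,ry,sx,sy
∂2: piv[fim,fio,fis,fix,fiy,fjr,fjx,fmy,fos,fox,foy,frx,fry,fsy,jor,jos,joy,jrs,jry,mor,moy] rk=21  ker:imy,ios,iox,ioy,isy,jrx,jsy,mry,ors,ory,rsy
∂3: piv[fios,fiox,fioy,fisy,jors,jory,jrsy,mory] rk=8
rk∂_2=21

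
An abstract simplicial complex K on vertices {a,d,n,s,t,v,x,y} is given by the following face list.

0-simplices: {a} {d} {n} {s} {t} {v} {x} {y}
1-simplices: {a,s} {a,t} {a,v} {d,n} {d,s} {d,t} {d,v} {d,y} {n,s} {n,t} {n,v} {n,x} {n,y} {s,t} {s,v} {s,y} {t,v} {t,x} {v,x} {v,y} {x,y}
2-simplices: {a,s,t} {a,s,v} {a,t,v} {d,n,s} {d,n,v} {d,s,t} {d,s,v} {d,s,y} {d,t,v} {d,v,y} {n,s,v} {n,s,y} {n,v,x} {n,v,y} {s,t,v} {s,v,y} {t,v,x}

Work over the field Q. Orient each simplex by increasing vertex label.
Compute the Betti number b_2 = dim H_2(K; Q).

n_0=8 n_1=21 n_2=17  [Q]
∂1: piv[as,at,av,dn,ds,dy,nx] rk=7  ker:dt,dv,ns,nt,nv,ny,st,sv,sy,tv,tx,vx,vy,xy
∂2: piv[ast,asv,atv,dns,dnv,dst,dsv,dsy,dvy,nsy,nvx,tvx] rk=12  ker:dtv,nsv,nvy,stv,svy
b_2=(17−12)−0=5

b_2=5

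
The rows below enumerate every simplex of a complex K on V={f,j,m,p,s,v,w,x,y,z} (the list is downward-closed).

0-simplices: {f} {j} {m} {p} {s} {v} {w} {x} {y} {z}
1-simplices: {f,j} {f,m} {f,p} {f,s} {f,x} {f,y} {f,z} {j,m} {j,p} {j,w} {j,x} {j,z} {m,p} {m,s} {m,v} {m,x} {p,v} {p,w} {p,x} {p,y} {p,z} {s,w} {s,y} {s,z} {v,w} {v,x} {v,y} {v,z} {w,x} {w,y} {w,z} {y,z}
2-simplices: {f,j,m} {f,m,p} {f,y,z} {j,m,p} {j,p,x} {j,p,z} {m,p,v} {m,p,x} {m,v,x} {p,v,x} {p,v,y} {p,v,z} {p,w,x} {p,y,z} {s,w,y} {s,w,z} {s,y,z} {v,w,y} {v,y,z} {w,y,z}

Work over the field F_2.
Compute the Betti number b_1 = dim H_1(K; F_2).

b_1=6

n_0=10 n_1=32 n_2=20  [Z2]
∂1: piv[fj,fm,fp,fs,fx,fy,fz,jw,mv] rk=9  ker:jm,jp,jx,jz,mp,ms,mx,pv,pw,px,py,pz,sw,sy,sz,vw,vx,vy,vz,wx,wy,wz,yz
∂2: piv[fjm,fmp,fyz,jmp,jpx,jpz,mpv,mpx,mvx,pvy,pvz,pwx,pyz,swy,swz,syz,vwy] rk=17  ker:pvx,vyz,wyz
b_1=(32−9)−17=6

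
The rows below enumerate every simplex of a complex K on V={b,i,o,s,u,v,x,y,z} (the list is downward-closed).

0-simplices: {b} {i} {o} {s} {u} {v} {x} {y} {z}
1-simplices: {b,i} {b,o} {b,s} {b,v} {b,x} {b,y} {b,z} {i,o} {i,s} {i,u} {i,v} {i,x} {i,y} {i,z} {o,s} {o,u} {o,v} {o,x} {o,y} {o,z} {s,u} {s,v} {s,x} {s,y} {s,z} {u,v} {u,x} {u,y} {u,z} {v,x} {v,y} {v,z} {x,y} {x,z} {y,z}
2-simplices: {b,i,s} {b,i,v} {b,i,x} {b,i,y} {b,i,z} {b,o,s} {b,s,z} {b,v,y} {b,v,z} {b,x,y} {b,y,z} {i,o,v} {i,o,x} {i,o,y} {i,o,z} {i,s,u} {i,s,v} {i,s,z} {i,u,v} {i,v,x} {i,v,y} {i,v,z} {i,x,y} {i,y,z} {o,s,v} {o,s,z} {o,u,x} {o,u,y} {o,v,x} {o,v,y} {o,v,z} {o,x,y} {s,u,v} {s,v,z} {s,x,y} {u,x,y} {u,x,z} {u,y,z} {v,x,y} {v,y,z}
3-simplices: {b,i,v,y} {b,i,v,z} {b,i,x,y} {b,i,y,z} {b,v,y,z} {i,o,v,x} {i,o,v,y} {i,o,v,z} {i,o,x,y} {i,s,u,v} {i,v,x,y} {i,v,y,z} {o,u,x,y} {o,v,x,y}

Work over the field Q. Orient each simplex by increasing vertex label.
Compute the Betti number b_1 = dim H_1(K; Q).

n_0=9 n_1=35 n_2=40 n_3=14  [Q]
∂1: piv[bi,bo,bs,bv,bx,by,bz,iu] rk=8  ker:io,is,iv,ix,iy,iz,os,ou,ov,ox,oy,oz,su,sv,sx,sy,sz,uv,ux,uy,uz,vx,vy,vz,xy,xz,yz
∂2: piv[bis,biv,bix,biy,biz,bos,bsz,bvy,bvz,bxy,byz,iov,iox,ioy,ioz,isu,isv,iuv,ivx,osv,oux,ouy,sxy,uxz,uyz] rk=25  ker:isz,ivy,ivz,ixy,iyz,osz,ovx,ovy,ovz,oxy,suv,svz,uxy,vxy,vyz
∂3: piv[bivy,bivz,bixy,biyz,bvyz,iovx,iovy,iovz,ioxy,isuv,ivxy,ouxy] rk=12  ker:ivyz,ovxy
b_1=(35−8)−25=2

b_1=2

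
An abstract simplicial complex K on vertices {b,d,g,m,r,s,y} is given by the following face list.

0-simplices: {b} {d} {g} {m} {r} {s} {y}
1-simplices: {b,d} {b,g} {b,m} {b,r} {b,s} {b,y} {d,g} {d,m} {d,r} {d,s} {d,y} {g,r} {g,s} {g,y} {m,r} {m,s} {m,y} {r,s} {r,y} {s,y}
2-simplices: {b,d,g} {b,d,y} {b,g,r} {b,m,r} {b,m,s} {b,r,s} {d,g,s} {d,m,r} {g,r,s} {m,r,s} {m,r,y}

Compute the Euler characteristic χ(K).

n_0=7 n_1=20 n_2=11
χ=+7−20+11=-2

χ(K)=-2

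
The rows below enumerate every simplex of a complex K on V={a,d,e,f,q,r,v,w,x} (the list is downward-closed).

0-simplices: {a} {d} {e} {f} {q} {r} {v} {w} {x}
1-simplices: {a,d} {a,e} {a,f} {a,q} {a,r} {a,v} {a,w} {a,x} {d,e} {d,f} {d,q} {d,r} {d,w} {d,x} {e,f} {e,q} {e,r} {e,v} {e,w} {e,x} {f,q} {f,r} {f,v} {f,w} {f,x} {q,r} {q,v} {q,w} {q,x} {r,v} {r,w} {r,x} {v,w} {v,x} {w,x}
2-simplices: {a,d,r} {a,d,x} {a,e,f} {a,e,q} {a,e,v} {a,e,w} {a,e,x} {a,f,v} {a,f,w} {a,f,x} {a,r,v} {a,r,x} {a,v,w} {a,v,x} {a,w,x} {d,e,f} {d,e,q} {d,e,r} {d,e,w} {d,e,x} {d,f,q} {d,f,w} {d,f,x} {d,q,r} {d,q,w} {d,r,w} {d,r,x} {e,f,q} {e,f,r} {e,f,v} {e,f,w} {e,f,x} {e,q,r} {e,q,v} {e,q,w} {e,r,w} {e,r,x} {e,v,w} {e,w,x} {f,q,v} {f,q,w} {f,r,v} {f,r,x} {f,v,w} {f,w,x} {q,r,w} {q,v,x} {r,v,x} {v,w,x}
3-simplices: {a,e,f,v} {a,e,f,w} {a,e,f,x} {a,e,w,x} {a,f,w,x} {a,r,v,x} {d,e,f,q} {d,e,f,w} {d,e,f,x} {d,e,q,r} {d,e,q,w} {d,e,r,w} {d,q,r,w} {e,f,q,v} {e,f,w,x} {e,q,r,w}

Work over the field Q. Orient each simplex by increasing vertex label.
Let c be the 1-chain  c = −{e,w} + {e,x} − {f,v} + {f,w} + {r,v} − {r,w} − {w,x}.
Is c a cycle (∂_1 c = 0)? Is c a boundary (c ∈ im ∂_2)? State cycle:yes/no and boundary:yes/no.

cycle:yes boundary:yes

n_0=9 n_1=35 n_2=49 n_3=16  [Q]
∂1: piv[ad,ae,af,aq,ar,av,aw,ax] rk=8  ker:de,df,dq,dr,dw,dx,ef,eq,er,ev,ew,ex,fq,fr,fv,fw,fx,qr,qv,qw,qx,rv,rw,rx,vw,vx,wx
∂2: piv[adr,adx,aef,aeq,aev,aew,aex,afv,afw,afx,arv,arx,avw,avx,awx,def,deq,der,dew,dex,dfq,dqr,dqw,drw,efr,eqv,qvx] rk=27  ker:dfw,dfx,drx,efq,efv,efw,efx,eqr,eqw,erw,erx,evw,ewx,fqv,fqw,frv,frx,fvw,fwx,qrw,rvx,vwx
∂3: piv[aefv,aefw,aefx,aewx,afwx,arvx,defq,defw,defx,deqr,deqw,derw,dqrw,efqv] rk=14  ker:efwx,eqrw
∂1c = 0
c vs im∂2: reduces to 0 ⇒ boundary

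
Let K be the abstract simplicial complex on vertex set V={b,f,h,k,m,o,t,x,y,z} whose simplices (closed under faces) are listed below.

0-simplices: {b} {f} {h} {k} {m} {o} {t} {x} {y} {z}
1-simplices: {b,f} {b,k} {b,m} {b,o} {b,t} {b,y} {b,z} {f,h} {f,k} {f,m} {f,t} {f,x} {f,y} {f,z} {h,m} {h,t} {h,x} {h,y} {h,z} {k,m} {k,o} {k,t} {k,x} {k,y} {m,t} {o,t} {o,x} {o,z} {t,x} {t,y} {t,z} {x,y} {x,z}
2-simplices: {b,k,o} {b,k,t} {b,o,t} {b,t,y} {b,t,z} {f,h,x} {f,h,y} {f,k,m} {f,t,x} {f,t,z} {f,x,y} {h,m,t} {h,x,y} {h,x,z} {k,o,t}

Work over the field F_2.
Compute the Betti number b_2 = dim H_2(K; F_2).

n_0=10 n_1=33 n_2=15  [Z2]
∂1: piv[bf,bk,bm,bo,bt,by,bz,fh,fx] rk=9  ker:fk,fm,ft,fy,fz,hm,ht,hx,hy,hz,km,ko,kt,kx,ky,mt,ot,ox,oz,tx,ty,tz,xy,xz
∂2: piv[bko,bkt,bot,bty,btz,fhx,fhy,fkm,ftx,ftz,fxy,hmt,hxz] rk=13  ker:hxy,kot
b_2=(15−13)−0=2

b_2=2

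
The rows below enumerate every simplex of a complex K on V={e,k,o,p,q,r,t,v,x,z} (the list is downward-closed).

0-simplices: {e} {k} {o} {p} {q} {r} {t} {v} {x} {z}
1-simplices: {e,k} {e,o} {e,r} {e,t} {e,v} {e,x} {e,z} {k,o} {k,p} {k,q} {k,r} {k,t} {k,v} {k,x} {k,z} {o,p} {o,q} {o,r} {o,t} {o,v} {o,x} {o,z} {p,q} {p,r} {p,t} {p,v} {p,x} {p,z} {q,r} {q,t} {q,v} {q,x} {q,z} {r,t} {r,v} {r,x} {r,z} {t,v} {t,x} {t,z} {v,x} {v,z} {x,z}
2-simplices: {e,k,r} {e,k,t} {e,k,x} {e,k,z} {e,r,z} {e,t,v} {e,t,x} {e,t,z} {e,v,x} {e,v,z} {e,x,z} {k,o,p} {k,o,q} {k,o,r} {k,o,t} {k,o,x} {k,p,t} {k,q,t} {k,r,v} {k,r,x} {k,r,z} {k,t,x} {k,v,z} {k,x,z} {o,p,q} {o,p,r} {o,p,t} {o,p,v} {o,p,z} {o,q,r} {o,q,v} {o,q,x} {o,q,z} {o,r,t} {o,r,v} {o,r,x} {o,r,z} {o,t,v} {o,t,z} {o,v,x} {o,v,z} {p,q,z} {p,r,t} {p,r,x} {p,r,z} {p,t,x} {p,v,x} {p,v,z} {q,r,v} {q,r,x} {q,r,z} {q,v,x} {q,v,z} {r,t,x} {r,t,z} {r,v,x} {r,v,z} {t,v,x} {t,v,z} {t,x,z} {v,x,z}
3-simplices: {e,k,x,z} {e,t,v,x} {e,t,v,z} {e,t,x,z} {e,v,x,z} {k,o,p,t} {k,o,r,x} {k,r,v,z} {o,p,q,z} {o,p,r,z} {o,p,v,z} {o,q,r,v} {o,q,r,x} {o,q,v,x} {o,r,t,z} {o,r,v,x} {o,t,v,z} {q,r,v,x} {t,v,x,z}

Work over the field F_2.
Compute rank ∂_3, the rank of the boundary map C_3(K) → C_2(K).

n_0=10 n_1=43 n_2=61 n_3=19  [Z2]
∂1: piv[ek,eo,er,et,ev,ex,ez,kp,kq] rk=9  ker:ko,kr,kt,kv,kx,kz,op,oq,or,ot,ov,ox,oz,pq,pr,pt,pv,px,pz,qr,qt,qv,qx,qz,rt,rv,rx,rz,tv,tx,tz,vx,vz,xz
∂2: piv[ekr,ekt,ekx,ekz,erz,etv,etx,etz,evx,evz,exz,kop,koq,kor,kot,kox,kpt,kqt,krv,krx,kvz,opq,opr,opv,opz,oqr,oqv,oqx,oqz,ort,orv,orz,prx] rk=33  ker:krz,ktx,kxz,opt,orx,otv,otz,ovx,ovz,pqz,prt,prz,ptx,pvx,pvz,qrv,qrx,qrz,qvx,qvz,rtx,rtz,rvx,rvz,tvx,tvz,txz,vxz
∂3: piv[ekxz,etvx,etvz,etxz,evxz,kopt,korx,krvz,opqz,oprz,opvz,oqrv,oqrx,oqvx,ortz,orvx,otvz] rk=17  ker:qrvx,tvxz
rk∂_3=17

rank∂_3=17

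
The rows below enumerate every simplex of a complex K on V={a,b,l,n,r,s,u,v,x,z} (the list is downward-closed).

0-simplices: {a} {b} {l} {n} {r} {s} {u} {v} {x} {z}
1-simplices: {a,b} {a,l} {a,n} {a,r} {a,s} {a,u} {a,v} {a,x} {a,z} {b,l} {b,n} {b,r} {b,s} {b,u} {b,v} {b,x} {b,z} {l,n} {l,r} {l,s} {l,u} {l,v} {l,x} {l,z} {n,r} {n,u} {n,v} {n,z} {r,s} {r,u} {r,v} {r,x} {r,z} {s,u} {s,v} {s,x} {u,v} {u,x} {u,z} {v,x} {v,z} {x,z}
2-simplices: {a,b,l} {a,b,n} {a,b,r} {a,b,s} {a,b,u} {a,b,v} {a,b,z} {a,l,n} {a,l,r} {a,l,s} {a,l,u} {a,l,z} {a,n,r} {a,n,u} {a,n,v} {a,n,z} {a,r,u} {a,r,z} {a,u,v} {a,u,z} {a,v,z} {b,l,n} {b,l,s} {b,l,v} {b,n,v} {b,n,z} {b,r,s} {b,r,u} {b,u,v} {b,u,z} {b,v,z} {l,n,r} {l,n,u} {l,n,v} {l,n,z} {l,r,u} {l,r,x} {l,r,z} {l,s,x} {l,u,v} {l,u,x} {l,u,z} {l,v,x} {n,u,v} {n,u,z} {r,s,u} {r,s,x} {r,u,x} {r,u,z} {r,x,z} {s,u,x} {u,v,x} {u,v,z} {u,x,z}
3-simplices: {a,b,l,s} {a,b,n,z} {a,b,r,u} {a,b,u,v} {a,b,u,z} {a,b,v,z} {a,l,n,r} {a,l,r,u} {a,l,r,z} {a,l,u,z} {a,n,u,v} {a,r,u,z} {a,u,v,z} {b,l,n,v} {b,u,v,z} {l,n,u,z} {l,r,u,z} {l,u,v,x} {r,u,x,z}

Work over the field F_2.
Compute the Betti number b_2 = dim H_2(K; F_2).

b_2=8

n_0=10 n_1=42 n_2=54 n_3=19  [Z2]
∂1: piv[ab,al,an,ar,as,au,av,ax,az] rk=9  ker:bl,bn,br,bs,bu,bv,bx,bz,ln,lr,ls,lu,lv,lx,lz,nr,nu,nv,nz,rs,ru,rv,rx,rz,su,sv,sx,uv,ux,uz,vx,vz,xz
∂2: piv[abl,abn,abr,abs,abu,abv,abz,aln,alr,als,alu,alz,anr,anu,anv,anz,aru,arz,auv,auz,avz,blv,brs,lrx,lsx,lux,lvx,rsu,rxz] rk=29  ker:bln,bls,bnv,bnz,bru,buv,buz,bvz,lnr,lnu,lnv,lnz,lru,lrz,luv,luz,nuv,nuz,rsx,rux,ruz,sux,uvx,uvz,uxz
∂3: piv[abls,abnz,abru,abuv,abuz,abvz,alnr,alru,alrz,aluz,anuv,aruz,auvz,blnv,lnuz,luvx,ruxz] rk=17  ker:buvz,lruz
b_2=(54−29)−17=8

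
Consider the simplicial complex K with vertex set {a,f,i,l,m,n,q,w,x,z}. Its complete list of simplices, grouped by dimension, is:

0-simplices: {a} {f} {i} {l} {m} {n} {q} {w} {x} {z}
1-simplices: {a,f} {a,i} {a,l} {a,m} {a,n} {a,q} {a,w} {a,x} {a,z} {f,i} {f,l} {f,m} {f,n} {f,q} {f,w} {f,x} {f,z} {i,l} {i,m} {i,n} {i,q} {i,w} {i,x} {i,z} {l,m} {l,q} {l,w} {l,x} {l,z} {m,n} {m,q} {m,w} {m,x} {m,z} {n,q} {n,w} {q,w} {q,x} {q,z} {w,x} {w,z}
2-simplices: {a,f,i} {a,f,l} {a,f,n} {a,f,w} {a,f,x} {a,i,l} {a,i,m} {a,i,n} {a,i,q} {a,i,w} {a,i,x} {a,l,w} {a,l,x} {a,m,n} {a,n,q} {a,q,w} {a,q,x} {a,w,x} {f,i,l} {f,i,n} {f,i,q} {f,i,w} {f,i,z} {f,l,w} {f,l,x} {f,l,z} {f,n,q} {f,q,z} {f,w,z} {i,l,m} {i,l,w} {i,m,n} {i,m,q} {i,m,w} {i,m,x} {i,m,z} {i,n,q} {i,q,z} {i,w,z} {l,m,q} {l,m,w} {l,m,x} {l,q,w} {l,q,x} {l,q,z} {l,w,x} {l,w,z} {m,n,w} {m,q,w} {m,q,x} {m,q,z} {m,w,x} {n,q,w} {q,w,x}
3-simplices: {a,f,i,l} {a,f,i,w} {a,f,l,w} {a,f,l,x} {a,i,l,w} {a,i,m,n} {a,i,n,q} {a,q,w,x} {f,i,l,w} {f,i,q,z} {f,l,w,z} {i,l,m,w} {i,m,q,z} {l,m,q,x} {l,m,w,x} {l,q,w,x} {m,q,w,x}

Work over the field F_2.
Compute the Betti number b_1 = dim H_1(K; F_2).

b_1=2

n_0=10 n_1=41 n_2=54 n_3=17  [Z2]
∂1: piv[af,ai,al,am,an,aq,aw,ax,az] rk=9  ker:fi,fl,fm,fn,fq,fw,fx,fz,il,im,in,iq,iw,ix,iz,lm,lq,lw,lx,lz,mn,mq,mw,mx,mz,nq,nw,qw,qx,qz,wx,wz
∂2: piv[afi,afl,afn,afw,afx,ail,aim,ain,aiq,aiw,aix,alw,alx,amn,anq,aqw,aqx,awx,fiq,fiz,flz,fqz,fwz,ilm,imq,imw,imx,imz,lmq,mnw] rk=30  ker:fil,fin,fiw,flw,flx,fnq,ilw,imn,inq,iqz,iwz,lmw,lmx,lqw,lqx,lqz,lwx,lwz,mqw,mqx,mqz,mwx,nqw,qwx
∂3: piv[afil,afiw,aflw,aflx,ailw,aimn,ainq,aqwx,fiqz,flwz,ilmw,imqz,lmqx,lmwx,lqwx,mqwx] rk=16  ker:filw
b_1=(41−9)−30=2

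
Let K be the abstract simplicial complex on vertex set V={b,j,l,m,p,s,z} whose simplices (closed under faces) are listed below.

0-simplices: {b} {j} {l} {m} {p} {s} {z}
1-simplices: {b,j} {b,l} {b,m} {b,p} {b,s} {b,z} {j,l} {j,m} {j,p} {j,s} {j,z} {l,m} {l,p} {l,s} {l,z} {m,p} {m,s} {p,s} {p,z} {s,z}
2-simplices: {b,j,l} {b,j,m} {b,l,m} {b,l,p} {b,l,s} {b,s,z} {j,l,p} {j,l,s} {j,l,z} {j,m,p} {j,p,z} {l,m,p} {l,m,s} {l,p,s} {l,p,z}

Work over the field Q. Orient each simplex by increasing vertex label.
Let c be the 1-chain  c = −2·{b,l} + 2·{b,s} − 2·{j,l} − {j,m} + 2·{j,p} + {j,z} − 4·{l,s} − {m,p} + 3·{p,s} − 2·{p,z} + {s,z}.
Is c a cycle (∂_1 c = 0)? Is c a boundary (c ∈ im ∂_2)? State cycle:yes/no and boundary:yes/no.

n_0=7 n_1=20 n_2=15  [Q]
∂1: piv[bj,bl,bm,bp,bs,bz] rk=6  ker:jl,jm,jp,js,jz,lm,lp,ls,lz,mp,ms,ps,pz,sz
∂2: piv[bjl,bjm,blm,blp,bls,bsz,jlp,jls,jlz,jmp,jpz,lms,lps] rk=13  ker:lmp,lpz
∂1c = 0
c vs im∂2: residual ≠ 0 ⇒ not boundary

cycle:yes boundary:no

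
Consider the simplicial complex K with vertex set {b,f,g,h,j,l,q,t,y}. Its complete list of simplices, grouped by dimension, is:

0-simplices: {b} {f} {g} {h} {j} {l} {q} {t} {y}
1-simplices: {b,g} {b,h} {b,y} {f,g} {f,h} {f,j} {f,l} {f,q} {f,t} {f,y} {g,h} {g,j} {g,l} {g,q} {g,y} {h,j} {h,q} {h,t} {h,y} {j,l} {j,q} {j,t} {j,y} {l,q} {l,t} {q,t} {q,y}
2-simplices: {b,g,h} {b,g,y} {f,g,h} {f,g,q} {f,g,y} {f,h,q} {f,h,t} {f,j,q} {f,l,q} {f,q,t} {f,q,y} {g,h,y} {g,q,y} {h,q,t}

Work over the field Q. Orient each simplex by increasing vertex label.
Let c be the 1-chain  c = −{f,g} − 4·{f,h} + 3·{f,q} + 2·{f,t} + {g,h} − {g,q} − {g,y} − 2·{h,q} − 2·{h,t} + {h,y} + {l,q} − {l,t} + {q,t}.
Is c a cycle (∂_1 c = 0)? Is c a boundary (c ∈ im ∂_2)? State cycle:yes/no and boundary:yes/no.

n_0=9 n_1=27 n_2=14  [Q]
∂1: piv[bg,bh,by,fg,fj,fl,fq,ft] rk=8  ker:fh,fy,gh,gj,gl,gq,gy,hj,hq,ht,hy,jl,jq,jt,jy,lq,lt,qt,qy
∂2: piv[bgh,bgy,fgh,fgq,fgy,fhq,fht,fjq,flq,fqt,fqy,ghy] rk=12  ker:gqy,hqt
∂1c = 0
c vs im∂2: residual ≠ 0 ⇒ not boundary

cycle:yes boundary:no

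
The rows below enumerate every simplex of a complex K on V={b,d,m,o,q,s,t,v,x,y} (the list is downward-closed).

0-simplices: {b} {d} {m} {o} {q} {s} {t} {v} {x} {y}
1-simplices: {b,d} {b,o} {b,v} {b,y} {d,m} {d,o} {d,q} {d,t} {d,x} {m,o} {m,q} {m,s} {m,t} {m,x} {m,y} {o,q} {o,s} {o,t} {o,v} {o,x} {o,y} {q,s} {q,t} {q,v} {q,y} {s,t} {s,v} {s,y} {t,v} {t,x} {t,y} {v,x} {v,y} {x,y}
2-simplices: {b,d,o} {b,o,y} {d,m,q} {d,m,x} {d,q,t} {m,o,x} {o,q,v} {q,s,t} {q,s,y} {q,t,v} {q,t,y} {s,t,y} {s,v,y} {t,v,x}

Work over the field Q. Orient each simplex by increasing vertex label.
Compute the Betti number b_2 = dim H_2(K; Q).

n_0=10 n_1=34 n_2=14  [Q]
∂1: piv[bd,bo,bv,by,dm,dq,dt,dx,ms] rk=9  ker:do,mo,mq,mt,mx,my,oq,os,ot,ov,ox,oy,qs,qt,qv,qy,st,sv,sy,tv,tx,ty,vx,vy,xy
∂2: piv[bdo,boy,dmq,dmx,dqt,mox,oqv,qst,qsy,qtv,qty,svy,tvx] rk=13  ker:sty
b_2=(14−13)−0=1

b_2=1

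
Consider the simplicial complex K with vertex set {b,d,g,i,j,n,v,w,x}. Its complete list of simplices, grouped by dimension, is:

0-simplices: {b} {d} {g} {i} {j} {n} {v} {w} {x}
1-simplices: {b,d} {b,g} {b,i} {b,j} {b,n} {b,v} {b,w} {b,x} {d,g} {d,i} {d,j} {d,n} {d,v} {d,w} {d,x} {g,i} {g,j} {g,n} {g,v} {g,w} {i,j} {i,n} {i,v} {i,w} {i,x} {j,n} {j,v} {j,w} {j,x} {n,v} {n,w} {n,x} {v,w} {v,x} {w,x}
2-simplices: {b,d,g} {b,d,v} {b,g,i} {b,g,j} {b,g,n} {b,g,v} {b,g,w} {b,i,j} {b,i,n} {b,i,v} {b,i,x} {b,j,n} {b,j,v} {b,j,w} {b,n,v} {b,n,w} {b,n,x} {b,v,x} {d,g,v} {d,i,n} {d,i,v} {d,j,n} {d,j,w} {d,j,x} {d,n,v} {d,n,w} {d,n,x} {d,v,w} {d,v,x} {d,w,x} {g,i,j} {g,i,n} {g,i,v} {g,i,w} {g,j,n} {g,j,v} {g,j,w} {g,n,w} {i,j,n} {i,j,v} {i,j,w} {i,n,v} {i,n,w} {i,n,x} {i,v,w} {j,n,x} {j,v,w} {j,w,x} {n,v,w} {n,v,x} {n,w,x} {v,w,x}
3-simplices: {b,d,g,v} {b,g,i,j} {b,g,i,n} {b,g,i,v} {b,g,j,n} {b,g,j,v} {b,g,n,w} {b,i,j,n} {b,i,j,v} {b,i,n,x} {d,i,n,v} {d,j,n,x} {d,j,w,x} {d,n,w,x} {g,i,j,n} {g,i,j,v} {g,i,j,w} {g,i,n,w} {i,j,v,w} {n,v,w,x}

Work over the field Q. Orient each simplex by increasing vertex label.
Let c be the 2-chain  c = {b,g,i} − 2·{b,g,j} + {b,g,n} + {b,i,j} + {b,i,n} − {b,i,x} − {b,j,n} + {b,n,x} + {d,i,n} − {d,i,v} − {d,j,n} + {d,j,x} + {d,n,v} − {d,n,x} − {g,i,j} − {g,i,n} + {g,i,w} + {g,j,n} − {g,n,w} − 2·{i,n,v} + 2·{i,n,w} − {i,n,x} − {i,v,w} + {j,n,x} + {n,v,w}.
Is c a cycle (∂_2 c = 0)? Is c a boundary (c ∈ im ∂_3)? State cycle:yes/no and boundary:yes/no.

cycle:yes boundary:no

n_0=9 n_1=35 n_2=52 n_3=20  [Q]
∂1: piv[bd,bg,bi,bj,bn,bv,bw,bx] rk=8  ker:dg,di,dj,dn,dv,dw,dx,gi,gj,gn,gv,gw,ij,in,iv,iw,ix,jn,jv,jw,jx,nv,nw,nx,vw,vx,wx
∂2: piv[bdg,bdv,bgi,bgj,bgn,bgv,bgw,bij,bin,biv,bix,bjn,bjv,bjw,bnv,bnw,bnx,bvx,din,div,djn,djw,djx,dnx,dvw,dwx,giw] rk=27  ker:dgv,dnv,dnw,dvx,gij,gin,giv,gjn,gjv,gjw,gnw,ijn,ijv,ijw,inv,inw,inx,ivw,jnx,jvw,jwx,nvw,nvx,nwx,vwx
∂3: piv[bdgv,bgij,bgin,bgiv,bgjn,bgjv,bgnw,bijn,bijv,binx,dinv,djnx,djwx,dnwx,gijw,ginw,ijvw,nvwx] rk=18  ker:gijn,gijv
∂2c = 0
c vs im∂3: residual ≠ 0 ⇒ not boundary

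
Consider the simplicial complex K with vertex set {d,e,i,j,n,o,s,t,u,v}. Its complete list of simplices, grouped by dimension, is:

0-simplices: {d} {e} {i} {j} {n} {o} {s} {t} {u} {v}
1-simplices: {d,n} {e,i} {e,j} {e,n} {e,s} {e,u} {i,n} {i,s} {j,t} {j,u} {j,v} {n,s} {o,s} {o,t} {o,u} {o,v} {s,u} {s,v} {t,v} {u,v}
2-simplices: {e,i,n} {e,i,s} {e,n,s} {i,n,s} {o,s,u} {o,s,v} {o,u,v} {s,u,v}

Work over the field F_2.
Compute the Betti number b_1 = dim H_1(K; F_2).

n_0=10 n_1=20 n_2=8  [Z2]
∂1: piv[dn,ei,ej,en,es,eu,jt,jv,os] rk=9  ker:in,is,ju,ns,ot,ou,ov,su,sv,tv,uv
∂2: piv[ein,eis,ens,osu,osv,ouv] rk=6  ker:ins,suv
b_1=(20−9)−6=5

b_1=5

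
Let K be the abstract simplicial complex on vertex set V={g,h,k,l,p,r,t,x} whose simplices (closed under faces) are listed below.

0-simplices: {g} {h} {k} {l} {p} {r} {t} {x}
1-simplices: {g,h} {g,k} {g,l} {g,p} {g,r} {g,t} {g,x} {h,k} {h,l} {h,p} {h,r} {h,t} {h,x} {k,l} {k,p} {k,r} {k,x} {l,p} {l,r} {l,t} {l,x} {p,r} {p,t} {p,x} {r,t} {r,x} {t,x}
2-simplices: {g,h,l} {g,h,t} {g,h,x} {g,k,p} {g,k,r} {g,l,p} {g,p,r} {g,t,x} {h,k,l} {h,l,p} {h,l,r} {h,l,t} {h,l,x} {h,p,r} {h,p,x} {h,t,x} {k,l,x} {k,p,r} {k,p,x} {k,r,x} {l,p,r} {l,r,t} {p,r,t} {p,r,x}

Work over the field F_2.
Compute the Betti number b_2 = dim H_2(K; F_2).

b_2=4

n_0=8 n_1=27 n_2=24  [Z2]
∂1: piv[gh,gk,gl,gp,gr,gt,gx] rk=7  ker:hk,hl,hp,hr,ht,hx,kl,kp,kr,kx,lp,lr,lt,lx,pr,pt,px,rt,rx,tx
∂2: piv[ghl,ght,ghx,gkp,gkr,glp,gpr,gtx,hkl,hlp,hlr,hlt,hlx,hpr,hpx,klx,kpx,krx,lrt,prt] rk=20  ker:htx,kpr,lpr,prx
b_2=(24−20)−0=4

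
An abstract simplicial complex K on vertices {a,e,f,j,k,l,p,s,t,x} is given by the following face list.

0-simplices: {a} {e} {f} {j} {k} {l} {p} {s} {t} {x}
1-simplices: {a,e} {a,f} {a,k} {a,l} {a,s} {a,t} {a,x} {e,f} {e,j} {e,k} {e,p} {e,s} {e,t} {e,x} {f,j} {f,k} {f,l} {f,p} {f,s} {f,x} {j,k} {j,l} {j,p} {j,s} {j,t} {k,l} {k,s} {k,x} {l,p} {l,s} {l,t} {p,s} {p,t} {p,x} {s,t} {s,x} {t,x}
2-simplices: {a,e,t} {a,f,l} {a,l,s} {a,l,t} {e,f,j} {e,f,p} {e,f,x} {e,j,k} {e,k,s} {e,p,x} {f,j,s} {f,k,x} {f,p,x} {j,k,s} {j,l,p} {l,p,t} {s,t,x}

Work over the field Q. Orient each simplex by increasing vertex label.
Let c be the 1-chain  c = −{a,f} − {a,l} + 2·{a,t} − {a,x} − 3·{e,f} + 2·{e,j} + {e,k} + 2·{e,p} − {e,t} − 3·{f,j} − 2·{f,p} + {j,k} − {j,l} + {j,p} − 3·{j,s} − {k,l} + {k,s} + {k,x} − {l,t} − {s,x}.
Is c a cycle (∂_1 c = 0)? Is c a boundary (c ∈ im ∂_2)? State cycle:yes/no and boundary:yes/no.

n_0=10 n_1=37 n_2=17  [Q]
∂1: piv[ae,af,ak,al,as,at,ax,ej,ep] rk=9  ker:ef,ek,es,et,ex,fj,fk,fl,fp,fs,fx,jk,jl,jp,js,jt,kl,ks,kx,lp,ls,lt,ps,pt,px,st,sx,tx
∂2: piv[aet,afl,als,alt,efj,efp,efx,ejk,eks,epx,fjs,fkx,jks,jlp,lpt,stx] rk=16  ker:fpx
∂1c = {a} − {e} + {f} + {j} + {k} − 2·{l} + {p} − {s} − {x}

cycle:no boundary:no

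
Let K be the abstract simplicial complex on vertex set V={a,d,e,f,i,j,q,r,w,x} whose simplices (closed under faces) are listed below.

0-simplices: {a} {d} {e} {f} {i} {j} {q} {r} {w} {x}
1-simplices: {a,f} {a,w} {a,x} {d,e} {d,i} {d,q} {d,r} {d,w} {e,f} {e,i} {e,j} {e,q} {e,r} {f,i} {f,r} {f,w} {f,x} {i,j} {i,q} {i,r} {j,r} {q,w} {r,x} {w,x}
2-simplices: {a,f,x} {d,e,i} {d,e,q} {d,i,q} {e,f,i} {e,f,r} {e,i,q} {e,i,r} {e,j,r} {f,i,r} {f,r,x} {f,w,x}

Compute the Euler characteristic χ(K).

n_0=10 n_1=24 n_2=12
χ=+10−24+12=-2

χ(K)=-2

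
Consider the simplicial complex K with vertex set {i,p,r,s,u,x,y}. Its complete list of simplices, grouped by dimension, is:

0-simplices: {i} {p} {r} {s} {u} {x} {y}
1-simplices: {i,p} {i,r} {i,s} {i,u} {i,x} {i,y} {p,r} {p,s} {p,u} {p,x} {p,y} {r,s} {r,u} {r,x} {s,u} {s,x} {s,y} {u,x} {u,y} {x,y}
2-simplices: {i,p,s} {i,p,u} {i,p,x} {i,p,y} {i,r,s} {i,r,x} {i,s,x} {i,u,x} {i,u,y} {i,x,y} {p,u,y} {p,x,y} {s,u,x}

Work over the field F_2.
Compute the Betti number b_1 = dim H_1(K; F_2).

b_1=3

n_0=7 n_1=20 n_2=13  [Z2]
∂1: piv[ip,ir,is,iu,ix,iy] rk=6  ker:pr,ps,pu,px,py,rs,ru,rx,su,sx,sy,ux,uy,xy
∂2: piv[ips,ipu,ipx,ipy,irs,irx,isx,iux,iuy,ixy,sux] rk=11  ker:puy,pxy
b_1=(20−6)−11=3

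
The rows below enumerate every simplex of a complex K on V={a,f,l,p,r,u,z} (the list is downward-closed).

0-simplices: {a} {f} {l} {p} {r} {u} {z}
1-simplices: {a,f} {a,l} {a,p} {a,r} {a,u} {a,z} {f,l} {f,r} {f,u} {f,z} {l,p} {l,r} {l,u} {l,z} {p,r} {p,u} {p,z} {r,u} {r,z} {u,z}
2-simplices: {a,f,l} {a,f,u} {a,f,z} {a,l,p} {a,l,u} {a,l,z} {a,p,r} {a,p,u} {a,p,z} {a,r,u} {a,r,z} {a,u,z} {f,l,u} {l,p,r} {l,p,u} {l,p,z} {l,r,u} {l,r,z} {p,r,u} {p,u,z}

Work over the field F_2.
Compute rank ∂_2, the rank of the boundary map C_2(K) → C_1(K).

rank∂_2=13

n_0=7 n_1=20 n_2=20  [Z2]
∂1: piv[af,al,ap,ar,au,az] rk=6  ker:fl,fr,fu,fz,lp,lr,lu,lz,pr,pu,pz,ru,rz,uz
∂2: piv[afl,afu,afz,alp,alu,alz,apr,apu,apz,aru,arz,auz,lpr] rk=13  ker:flu,lpu,lpz,lru,lrz,pru,puz
rk∂_2=13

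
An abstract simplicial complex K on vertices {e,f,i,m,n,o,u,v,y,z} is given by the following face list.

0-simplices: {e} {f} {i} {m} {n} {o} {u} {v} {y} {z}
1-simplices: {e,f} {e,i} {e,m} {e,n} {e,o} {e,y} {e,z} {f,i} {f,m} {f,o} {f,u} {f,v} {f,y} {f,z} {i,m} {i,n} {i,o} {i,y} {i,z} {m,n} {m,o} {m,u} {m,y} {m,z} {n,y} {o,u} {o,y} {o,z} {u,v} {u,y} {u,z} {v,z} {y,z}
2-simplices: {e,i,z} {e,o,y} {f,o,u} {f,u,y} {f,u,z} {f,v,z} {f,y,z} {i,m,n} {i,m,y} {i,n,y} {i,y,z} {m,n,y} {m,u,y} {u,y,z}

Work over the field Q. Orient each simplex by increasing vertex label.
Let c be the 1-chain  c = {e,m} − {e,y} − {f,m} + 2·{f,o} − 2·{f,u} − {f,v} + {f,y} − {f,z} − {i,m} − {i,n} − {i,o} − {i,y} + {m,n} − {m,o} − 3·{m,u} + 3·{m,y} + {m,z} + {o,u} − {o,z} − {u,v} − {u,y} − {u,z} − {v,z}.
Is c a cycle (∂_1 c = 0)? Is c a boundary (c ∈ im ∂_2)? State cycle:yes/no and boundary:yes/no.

n_0=10 n_1=33 n_2=14  [Q]
∂1: piv[ef,ei,em,en,eo,ey,ez,fu,fv] rk=9  ker:fi,fm,fo,fy,fz,im,in,io,iy,iz,mn,mo,mu,my,mz,ny,ou,oy,oz,uv,uy,uz,vz,yz
∂2: piv[eiz,eoy,fou,fuy,fuz,fvz,fyz,imn,imy,iny,iyz,muy] rk=12  ker:mny,uyz
∂1c = 2·{f} + 4·{i} − 2·{m} − {u} − {v} + {y} − 3·{z}

cycle:no boundary:no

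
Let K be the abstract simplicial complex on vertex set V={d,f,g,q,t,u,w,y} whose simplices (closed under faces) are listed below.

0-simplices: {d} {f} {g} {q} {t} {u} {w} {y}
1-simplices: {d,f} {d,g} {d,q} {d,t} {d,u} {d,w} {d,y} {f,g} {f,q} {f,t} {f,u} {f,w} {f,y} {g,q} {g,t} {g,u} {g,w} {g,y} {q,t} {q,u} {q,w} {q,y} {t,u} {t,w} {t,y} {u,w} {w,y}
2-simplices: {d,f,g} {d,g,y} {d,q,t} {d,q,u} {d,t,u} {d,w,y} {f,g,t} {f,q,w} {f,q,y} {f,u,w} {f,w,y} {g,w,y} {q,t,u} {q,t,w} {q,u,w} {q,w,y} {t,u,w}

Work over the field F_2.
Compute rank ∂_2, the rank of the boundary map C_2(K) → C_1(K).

rank∂_2=14

n_0=8 n_1=27 n_2=17  [Z2]
∂1: piv[df,dg,dq,dt,du,dw,dy] rk=7  ker:fg,fq,ft,fu,fw,fy,gq,gt,gu,gw,gy,qt,qu,qw,qy,tu,tw,ty,uw,wy
∂2: piv[dfg,dgy,dqt,dqu,dtu,dwy,fgt,fqw,fqy,fuw,fwy,gwy,qtw,quw] rk=14  ker:qtu,qwy,tuw
rk∂_2=14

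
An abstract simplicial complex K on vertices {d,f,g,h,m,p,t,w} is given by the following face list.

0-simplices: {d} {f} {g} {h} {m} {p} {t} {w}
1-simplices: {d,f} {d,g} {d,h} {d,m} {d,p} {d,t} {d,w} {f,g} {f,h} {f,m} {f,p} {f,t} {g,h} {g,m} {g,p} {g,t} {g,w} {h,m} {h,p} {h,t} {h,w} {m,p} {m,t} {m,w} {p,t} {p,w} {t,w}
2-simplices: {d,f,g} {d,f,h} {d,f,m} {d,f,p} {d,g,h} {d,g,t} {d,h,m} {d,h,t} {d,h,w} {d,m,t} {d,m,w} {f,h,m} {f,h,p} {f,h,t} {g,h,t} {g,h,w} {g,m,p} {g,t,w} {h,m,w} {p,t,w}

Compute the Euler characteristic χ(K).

n_0=8 n_1=27 n_2=20
χ=+8−27+20=1

χ(K)=1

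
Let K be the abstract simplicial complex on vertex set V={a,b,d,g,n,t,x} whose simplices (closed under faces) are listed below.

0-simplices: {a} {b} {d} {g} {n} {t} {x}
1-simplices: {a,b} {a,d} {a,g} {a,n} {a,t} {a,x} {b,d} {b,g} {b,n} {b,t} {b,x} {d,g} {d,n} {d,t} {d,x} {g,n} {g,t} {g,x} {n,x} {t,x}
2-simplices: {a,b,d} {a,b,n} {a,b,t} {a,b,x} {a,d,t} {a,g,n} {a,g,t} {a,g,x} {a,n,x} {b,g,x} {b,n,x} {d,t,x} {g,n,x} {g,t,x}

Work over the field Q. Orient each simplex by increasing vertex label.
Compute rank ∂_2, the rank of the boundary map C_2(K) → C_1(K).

n_0=7 n_1=20 n_2=14  [Q]
∂1: piv[ab,ad,ag,an,at,ax] rk=6  ker:bd,bg,bn,bt,bx,dg,dn,dt,dx,gn,gt,gx,nx,tx
∂2: piv[abd,abn,abt,abx,adt,agn,agt,agx,anx,bgx,dtx,gtx] rk=12  ker:bnx,gnx
rk∂_2=12

rank∂_2=12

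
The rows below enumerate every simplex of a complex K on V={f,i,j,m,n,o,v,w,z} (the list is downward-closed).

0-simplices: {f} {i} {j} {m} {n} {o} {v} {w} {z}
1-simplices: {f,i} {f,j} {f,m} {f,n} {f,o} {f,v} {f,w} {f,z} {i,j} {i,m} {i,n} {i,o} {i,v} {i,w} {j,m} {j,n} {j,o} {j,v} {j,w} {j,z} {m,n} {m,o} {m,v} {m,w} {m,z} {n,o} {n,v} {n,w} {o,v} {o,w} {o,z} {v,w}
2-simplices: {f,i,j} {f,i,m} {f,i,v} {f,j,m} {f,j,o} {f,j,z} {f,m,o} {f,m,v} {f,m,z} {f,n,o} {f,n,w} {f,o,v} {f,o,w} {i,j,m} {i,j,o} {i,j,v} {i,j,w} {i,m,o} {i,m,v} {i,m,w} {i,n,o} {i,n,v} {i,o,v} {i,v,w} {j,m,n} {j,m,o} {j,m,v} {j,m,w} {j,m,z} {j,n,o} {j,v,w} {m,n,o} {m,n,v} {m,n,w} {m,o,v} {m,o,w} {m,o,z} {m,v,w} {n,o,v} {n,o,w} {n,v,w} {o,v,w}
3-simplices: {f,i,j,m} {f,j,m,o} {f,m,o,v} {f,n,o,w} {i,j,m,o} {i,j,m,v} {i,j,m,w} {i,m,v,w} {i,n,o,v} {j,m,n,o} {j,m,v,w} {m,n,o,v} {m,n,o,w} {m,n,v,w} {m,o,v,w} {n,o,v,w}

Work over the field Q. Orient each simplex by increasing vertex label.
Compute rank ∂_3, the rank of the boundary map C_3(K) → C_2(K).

rank∂_3=15

n_0=9 n_1=32 n_2=42 n_3=16  [Q]
∂1: piv[fi,fj,fm,fn,fo,fv,fw,fz] rk=8  ker:ij,im,in,io,iv,iw,jm,jn,jo,jv,jw,jz,mn,mo,mv,mw,mz,no,nv,nw,ov,ow,oz,vw
∂2: piv[fij,fim,fiv,fjm,fjo,fjz,fmo,fmv,fmz,fno,fnw,fov,fow,ijo,ijv,ijw,imw,ino,inv,ivw,jmn,jno,mnw,moz] rk=24  ker:ijm,imo,imv,iov,jmo,jmv,jmw,jmz,jvw,mno,mnv,mov,mow,mvw,nov,now,nvw,ovw
∂3: piv[fijm,fjmo,fmov,fnow,ijmo,ijmv,ijmw,imvw,inov,jmno,jmvw,mnov,mnow,mnvw,movw] rk=15  ker:novw
rk∂_3=15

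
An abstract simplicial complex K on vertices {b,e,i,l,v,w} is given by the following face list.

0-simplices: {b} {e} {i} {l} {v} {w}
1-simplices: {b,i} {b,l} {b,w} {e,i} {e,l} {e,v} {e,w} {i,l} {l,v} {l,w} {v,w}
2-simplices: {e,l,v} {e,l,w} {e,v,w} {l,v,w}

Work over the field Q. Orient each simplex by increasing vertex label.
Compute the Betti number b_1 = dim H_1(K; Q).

b_1=3

n_0=6 n_1=11 n_2=4  [Q]
∂1: piv[bi,bl,bw,ei,ev] rk=5  ker:el,ew,il,lv,lw,vw
∂2: piv[elv,elw,evw] rk=3  ker:lvw
b_1=(11−5)−3=3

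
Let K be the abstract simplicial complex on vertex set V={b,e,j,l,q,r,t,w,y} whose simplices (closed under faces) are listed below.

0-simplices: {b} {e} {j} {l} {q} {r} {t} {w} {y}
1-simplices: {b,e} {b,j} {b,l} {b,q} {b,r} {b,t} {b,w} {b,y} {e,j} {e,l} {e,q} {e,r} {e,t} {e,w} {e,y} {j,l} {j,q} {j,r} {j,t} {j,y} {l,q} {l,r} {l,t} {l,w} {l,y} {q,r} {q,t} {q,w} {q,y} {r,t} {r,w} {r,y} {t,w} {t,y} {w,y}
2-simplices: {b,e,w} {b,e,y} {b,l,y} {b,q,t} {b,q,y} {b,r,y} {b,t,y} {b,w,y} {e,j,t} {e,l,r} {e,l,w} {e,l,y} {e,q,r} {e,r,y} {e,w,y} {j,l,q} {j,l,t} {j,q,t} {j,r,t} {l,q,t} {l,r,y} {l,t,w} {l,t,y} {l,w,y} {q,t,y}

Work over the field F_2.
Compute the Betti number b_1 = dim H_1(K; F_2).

b_1=7

n_0=9 n_1=35 n_2=25  [Z2]
∂1: piv[be,bj,bl,bq,br,bt,bw,by] rk=8  ker:ej,el,eq,er,et,ew,ey,jl,jq,jr,jt,jy,lq,lr,lt,lw,ly,qr,qt,qw,qy,rt,rw,ry,tw,ty,wy
∂2: piv[bew,bey,bly,bqt,bqy,bry,bty,bwy,ejt,elr,elw,ely,eqr,ery,jlq,jlt,jqt,jrt,ltw,lty] rk=20  ker:ewy,lqt,lry,lwy,qty
b_1=(35−8)−20=7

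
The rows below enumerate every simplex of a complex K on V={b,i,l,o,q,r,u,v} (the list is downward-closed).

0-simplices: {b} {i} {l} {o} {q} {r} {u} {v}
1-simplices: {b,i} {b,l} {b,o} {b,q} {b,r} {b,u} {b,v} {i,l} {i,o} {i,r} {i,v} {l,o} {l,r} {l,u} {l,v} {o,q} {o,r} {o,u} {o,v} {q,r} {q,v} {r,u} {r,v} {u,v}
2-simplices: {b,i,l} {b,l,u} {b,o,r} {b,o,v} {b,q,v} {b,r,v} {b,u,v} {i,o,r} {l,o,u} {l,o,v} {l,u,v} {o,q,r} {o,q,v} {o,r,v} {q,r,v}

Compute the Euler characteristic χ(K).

χ(K)=-1

n_0=8 n_1=24 n_2=15
χ=+8−24+15=-1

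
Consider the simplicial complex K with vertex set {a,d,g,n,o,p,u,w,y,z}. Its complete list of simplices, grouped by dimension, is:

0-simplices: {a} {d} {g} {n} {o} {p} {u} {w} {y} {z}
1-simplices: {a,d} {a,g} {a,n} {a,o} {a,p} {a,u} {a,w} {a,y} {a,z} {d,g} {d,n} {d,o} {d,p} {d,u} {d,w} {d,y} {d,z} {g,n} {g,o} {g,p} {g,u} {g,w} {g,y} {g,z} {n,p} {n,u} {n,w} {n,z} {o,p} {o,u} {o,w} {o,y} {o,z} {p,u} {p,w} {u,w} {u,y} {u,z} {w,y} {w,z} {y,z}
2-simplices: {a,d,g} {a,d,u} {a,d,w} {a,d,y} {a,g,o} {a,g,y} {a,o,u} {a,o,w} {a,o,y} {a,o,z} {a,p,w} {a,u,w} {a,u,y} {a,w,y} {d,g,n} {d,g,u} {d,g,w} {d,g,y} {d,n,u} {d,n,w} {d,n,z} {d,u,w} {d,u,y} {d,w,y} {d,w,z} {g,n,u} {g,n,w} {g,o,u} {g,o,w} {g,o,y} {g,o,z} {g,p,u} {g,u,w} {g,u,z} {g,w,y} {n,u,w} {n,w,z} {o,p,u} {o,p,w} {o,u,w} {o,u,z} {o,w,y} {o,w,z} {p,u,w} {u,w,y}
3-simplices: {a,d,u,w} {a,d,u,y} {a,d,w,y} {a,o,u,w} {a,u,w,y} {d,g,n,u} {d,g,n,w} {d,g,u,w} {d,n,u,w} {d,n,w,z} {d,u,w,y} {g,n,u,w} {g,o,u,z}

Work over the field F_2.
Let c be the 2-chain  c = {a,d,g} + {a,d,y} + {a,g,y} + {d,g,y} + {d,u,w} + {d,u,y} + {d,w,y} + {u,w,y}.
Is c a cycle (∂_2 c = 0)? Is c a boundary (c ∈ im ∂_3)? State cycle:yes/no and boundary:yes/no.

cycle:yes boundary:no

n_0=10 n_1=41 n_2=45 n_3=13  [Z2]
∂1: piv[ad,ag,an,ao,ap,au,aw,ay,az] rk=9  ker:dg,dn,do,dp,du,dw,dy,dz,gn,go,gp,gu,gw,gy,gz,np,nu,nw,nz,op,ou,ow,oy,oz,pu,pw,uw,uy,uz,wy,wz,yz
∂2: piv[adg,adu,adw,ady,ago,agy,aou,aow,aoy,aoz,apw,auw,auy,awy,dgn,dgu,dgw,dnu,dnw,dnz,dwz,goz,gpu,guz,opu,opw,owz] rk=27  ker:dgy,duw,duy,dwy,gnu,gnw,gou,gow,goy,guw,gwy,nuw,nwz,ouw,ouz,owy,puw,uwy
∂3: piv[aduw,aduy,adwy,aouw,auwy,dgnu,dgnw,dguw,dnuw,dnwz,gouz] rk=11  ker:duwy,gnuw
∂2c = 0
c vs im∂3: residual ≠ 0 ⇒ not boundary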